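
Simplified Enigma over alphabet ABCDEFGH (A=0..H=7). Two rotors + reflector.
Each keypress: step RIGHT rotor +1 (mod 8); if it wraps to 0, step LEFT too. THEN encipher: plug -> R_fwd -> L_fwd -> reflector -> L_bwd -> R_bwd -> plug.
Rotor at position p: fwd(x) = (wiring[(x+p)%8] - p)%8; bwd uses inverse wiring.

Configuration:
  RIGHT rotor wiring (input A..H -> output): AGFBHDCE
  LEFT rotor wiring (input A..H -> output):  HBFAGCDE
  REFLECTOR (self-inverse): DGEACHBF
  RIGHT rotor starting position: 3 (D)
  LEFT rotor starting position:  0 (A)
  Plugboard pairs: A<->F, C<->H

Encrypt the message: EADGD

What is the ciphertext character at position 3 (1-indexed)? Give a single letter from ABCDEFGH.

Char 1 ('E'): step: R->4, L=0; E->plug->E->R->E->L->G->refl->B->L'->B->R'->G->plug->G
Char 2 ('A'): step: R->5, L=0; A->plug->F->R->A->L->H->refl->F->L'->C->R'->H->plug->C
Char 3 ('D'): step: R->6, L=0; D->plug->D->R->A->L->H->refl->F->L'->C->R'->C->plug->H

H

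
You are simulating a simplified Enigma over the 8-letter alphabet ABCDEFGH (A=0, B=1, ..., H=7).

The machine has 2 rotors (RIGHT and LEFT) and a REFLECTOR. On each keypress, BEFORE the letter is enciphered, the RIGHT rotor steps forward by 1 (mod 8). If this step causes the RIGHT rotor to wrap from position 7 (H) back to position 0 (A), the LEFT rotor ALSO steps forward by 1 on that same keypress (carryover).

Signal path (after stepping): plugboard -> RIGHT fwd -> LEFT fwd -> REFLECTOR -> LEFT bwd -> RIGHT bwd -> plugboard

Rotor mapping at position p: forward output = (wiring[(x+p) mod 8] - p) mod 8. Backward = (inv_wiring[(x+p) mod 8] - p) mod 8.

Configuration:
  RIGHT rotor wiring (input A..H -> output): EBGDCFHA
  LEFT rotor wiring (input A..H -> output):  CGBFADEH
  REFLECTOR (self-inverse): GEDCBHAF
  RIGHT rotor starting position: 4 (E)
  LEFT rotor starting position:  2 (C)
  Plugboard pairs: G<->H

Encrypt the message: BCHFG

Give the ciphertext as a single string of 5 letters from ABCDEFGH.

Answer: HBCBE

Derivation:
Char 1 ('B'): step: R->5, L=2; B->plug->B->R->C->L->G->refl->A->L'->G->R'->G->plug->H
Char 2 ('C'): step: R->6, L=2; C->plug->C->R->G->L->A->refl->G->L'->C->R'->B->plug->B
Char 3 ('H'): step: R->7, L=2; H->plug->G->R->G->L->A->refl->G->L'->C->R'->C->plug->C
Char 4 ('F'): step: R->0, L->3 (L advanced); F->plug->F->R->F->L->H->refl->F->L'->B->R'->B->plug->B
Char 5 ('G'): step: R->1, L=3; G->plug->H->R->D->L->B->refl->E->L'->E->R'->E->plug->E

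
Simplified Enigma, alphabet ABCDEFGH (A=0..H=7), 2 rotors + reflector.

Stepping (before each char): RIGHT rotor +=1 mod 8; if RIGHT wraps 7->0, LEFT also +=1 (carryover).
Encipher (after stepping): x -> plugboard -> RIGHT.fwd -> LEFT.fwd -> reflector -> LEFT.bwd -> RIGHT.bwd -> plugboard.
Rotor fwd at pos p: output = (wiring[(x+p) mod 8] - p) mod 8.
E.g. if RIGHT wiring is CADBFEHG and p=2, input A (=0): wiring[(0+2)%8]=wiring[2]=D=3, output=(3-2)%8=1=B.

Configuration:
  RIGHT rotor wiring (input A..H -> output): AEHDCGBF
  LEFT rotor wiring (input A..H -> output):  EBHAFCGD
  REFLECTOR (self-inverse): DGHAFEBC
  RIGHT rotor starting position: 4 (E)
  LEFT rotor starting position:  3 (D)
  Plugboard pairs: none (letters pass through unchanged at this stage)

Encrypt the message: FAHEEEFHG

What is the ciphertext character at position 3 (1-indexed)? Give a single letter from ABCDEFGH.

Char 1 ('F'): step: R->5, L=3; F->plug->F->R->C->L->H->refl->C->L'->B->R'->A->plug->A
Char 2 ('A'): step: R->6, L=3; A->plug->A->R->D->L->D->refl->A->L'->E->R'->G->plug->G
Char 3 ('H'): step: R->7, L=3; H->plug->H->R->C->L->H->refl->C->L'->B->R'->B->plug->B

B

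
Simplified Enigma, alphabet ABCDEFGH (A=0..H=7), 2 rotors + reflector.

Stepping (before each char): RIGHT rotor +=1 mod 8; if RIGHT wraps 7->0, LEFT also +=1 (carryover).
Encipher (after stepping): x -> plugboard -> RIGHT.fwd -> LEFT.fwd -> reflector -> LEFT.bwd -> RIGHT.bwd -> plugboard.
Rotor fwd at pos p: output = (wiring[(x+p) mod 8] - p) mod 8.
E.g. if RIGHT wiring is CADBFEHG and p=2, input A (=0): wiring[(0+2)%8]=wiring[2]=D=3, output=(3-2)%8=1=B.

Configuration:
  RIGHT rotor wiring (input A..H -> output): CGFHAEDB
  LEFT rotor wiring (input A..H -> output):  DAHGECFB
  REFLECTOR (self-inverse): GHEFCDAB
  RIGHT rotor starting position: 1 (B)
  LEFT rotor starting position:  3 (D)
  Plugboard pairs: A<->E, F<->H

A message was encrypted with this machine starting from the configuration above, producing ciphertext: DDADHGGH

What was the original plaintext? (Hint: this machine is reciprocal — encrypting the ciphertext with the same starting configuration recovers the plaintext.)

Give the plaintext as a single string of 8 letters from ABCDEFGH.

Answer: AABCGFBB

Derivation:
Char 1 ('D'): step: R->2, L=3; D->plug->D->R->C->L->H->refl->B->L'->B->R'->E->plug->A
Char 2 ('D'): step: R->3, L=3; D->plug->D->R->A->L->D->refl->F->L'->G->R'->E->plug->A
Char 3 ('A'): step: R->4, L=3; A->plug->E->R->G->L->F->refl->D->L'->A->R'->B->plug->B
Char 4 ('D'): step: R->5, L=3; D->plug->D->R->F->L->A->refl->G->L'->E->R'->C->plug->C
Char 5 ('H'): step: R->6, L=3; H->plug->F->R->B->L->B->refl->H->L'->C->R'->G->plug->G
Char 6 ('G'): step: R->7, L=3; G->plug->G->R->F->L->A->refl->G->L'->E->R'->H->plug->F
Char 7 ('G'): step: R->0, L->4 (L advanced); G->plug->G->R->D->L->F->refl->D->L'->G->R'->B->plug->B
Char 8 ('H'): step: R->1, L=4; H->plug->F->R->C->L->B->refl->H->L'->E->R'->B->plug->B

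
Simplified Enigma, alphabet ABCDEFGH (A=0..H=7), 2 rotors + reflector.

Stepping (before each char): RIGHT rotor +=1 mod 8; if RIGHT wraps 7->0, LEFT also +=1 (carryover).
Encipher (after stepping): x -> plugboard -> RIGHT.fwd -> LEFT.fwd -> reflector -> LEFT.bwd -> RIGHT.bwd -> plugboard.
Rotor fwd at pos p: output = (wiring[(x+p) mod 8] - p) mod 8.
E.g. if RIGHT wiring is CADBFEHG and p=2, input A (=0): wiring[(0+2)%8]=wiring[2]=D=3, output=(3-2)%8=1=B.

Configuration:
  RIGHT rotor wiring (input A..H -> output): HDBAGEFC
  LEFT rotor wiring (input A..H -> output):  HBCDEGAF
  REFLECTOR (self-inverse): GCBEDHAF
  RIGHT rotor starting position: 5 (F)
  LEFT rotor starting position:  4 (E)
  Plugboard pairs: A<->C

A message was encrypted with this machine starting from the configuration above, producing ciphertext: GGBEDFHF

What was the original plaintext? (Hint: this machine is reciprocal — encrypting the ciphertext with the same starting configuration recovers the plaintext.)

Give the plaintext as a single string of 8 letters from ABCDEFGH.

Answer: HFDBBAAH

Derivation:
Char 1 ('G'): step: R->6, L=4; G->plug->G->R->A->L->A->refl->G->L'->G->R'->H->plug->H
Char 2 ('G'): step: R->7, L=4; G->plug->G->R->F->L->F->refl->H->L'->H->R'->F->plug->F
Char 3 ('B'): step: R->0, L->5 (L advanced); B->plug->B->R->D->L->C->refl->B->L'->A->R'->D->plug->D
Char 4 ('E'): step: R->1, L=5; E->plug->E->R->D->L->C->refl->B->L'->A->R'->B->plug->B
Char 5 ('D'): step: R->2, L=5; D->plug->D->R->C->L->A->refl->G->L'->G->R'->B->plug->B
Char 6 ('F'): step: R->3, L=5; F->plug->F->R->E->L->E->refl->D->L'->B->R'->C->plug->A
Char 7 ('H'): step: R->4, L=5; H->plug->H->R->E->L->E->refl->D->L'->B->R'->C->plug->A
Char 8 ('F'): step: R->5, L=5; F->plug->F->R->E->L->E->refl->D->L'->B->R'->H->plug->H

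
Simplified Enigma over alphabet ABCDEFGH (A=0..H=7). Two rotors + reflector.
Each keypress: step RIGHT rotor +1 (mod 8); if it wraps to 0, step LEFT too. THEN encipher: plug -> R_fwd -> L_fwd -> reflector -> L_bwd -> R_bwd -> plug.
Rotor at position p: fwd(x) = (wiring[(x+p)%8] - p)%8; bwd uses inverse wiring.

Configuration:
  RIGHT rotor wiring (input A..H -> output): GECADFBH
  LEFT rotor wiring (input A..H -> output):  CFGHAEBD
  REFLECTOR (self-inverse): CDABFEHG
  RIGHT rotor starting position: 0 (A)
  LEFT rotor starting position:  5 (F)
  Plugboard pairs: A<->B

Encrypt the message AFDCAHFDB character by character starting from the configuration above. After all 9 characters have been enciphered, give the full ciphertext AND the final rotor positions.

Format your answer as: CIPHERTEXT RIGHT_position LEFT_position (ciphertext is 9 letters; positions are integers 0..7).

Answer: BEEBHGGFC 1 6

Derivation:
Char 1 ('A'): step: R->1, L=5; A->plug->B->R->B->L->E->refl->F->L'->D->R'->A->plug->B
Char 2 ('F'): step: R->2, L=5; F->plug->F->R->F->L->B->refl->D->L'->H->R'->E->plug->E
Char 3 ('D'): step: R->3, L=5; D->plug->D->R->G->L->C->refl->A->L'->E->R'->E->plug->E
Char 4 ('C'): step: R->4, L=5; C->plug->C->R->F->L->B->refl->D->L'->H->R'->A->plug->B
Char 5 ('A'): step: R->5, L=5; A->plug->B->R->E->L->A->refl->C->L'->G->R'->H->plug->H
Char 6 ('H'): step: R->6, L=5; H->plug->H->R->H->L->D->refl->B->L'->F->R'->G->plug->G
Char 7 ('F'): step: R->7, L=5; F->plug->F->R->E->L->A->refl->C->L'->G->R'->G->plug->G
Char 8 ('D'): step: R->0, L->6 (L advanced); D->plug->D->R->A->L->D->refl->B->L'->F->R'->F->plug->F
Char 9 ('B'): step: R->1, L=6; B->plug->A->R->D->L->H->refl->G->L'->H->R'->C->plug->C
Final: ciphertext=BEEBHGGFC, RIGHT=1, LEFT=6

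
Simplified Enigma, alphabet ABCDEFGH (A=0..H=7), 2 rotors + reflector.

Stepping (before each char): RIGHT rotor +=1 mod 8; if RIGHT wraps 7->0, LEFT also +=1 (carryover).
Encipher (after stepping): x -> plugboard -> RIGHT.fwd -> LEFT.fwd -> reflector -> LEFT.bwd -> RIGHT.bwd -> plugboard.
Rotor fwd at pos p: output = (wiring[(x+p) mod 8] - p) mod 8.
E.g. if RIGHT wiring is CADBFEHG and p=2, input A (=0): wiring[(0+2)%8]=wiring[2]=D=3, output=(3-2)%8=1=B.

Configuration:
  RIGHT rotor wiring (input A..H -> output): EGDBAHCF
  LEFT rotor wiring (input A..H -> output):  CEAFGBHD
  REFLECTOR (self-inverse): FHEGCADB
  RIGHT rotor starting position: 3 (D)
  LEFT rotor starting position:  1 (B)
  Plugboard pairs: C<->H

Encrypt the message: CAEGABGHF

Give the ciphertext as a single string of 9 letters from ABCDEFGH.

Char 1 ('C'): step: R->4, L=1; C->plug->H->R->F->L->G->refl->D->L'->A->R'->E->plug->E
Char 2 ('A'): step: R->5, L=1; A->plug->A->R->C->L->E->refl->C->L'->G->R'->F->plug->F
Char 3 ('E'): step: R->6, L=1; E->plug->E->R->F->L->G->refl->D->L'->A->R'->D->plug->D
Char 4 ('G'): step: R->7, L=1; G->plug->G->R->A->L->D->refl->G->L'->F->R'->B->plug->B
Char 5 ('A'): step: R->0, L->2 (L advanced); A->plug->A->R->E->L->F->refl->A->L'->G->R'->B->plug->B
Char 6 ('B'): step: R->1, L=2; B->plug->B->R->C->L->E->refl->C->L'->H->R'->D->plug->D
Char 7 ('G'): step: R->2, L=2; G->plug->G->R->C->L->E->refl->C->L'->H->R'->B->plug->B
Char 8 ('H'): step: R->3, L=2; H->plug->C->R->E->L->F->refl->A->L'->G->R'->A->plug->A
Char 9 ('F'): step: R->4, L=2; F->plug->F->R->C->L->E->refl->C->L'->H->R'->G->plug->G

Answer: EFDBBDBAG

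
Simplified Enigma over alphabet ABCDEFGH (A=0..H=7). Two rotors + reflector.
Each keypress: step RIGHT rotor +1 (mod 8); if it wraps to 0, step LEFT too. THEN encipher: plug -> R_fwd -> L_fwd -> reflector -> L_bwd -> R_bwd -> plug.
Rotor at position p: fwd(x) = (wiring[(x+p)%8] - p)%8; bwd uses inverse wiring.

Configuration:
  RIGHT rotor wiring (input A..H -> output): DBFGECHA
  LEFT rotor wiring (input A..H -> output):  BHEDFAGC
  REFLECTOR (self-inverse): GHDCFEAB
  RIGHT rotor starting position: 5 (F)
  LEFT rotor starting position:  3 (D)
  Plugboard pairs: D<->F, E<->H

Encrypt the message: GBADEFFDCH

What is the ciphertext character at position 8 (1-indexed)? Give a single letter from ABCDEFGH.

Char 1 ('G'): step: R->6, L=3; G->plug->G->R->G->L->E->refl->F->L'->C->R'->B->plug->B
Char 2 ('B'): step: R->7, L=3; B->plug->B->R->E->L->H->refl->B->L'->H->R'->E->plug->H
Char 3 ('A'): step: R->0, L->4 (L advanced); A->plug->A->R->D->L->G->refl->A->L'->G->R'->D->plug->F
Char 4 ('D'): step: R->1, L=4; D->plug->F->R->G->L->A->refl->G->L'->D->R'->D->plug->F
Char 5 ('E'): step: R->2, L=4; E->plug->H->R->H->L->H->refl->B->L'->A->R'->D->plug->F
Char 6 ('F'): step: R->3, L=4; F->plug->D->R->E->L->F->refl->E->L'->B->R'->B->plug->B
Char 7 ('F'): step: R->4, L=4; F->plug->D->R->E->L->F->refl->E->L'->B->R'->G->plug->G
Char 8 ('D'): step: R->5, L=4; D->plug->F->R->A->L->B->refl->H->L'->H->R'->H->plug->E

E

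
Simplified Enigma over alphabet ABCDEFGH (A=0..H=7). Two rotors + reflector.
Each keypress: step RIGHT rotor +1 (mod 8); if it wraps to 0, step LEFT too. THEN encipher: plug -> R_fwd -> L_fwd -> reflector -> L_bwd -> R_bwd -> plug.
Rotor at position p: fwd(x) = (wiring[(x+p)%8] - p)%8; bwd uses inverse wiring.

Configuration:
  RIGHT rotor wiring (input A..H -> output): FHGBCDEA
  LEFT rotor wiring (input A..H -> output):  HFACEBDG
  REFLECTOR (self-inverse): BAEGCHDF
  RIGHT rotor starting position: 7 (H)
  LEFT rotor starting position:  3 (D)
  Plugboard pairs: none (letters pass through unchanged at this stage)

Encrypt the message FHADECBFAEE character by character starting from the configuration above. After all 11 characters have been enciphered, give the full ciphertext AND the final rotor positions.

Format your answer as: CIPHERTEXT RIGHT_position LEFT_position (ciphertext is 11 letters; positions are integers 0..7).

Answer: CGBFGADBDHA 2 5

Derivation:
Char 1 ('F'): step: R->0, L->4 (L advanced); F->plug->F->R->D->L->C->refl->E->L'->G->R'->C->plug->C
Char 2 ('H'): step: R->1, L=4; H->plug->H->R->E->L->D->refl->G->L'->H->R'->G->plug->G
Char 3 ('A'): step: R->2, L=4; A->plug->A->R->E->L->D->refl->G->L'->H->R'->B->plug->B
Char 4 ('D'): step: R->3, L=4; D->plug->D->R->B->L->F->refl->H->L'->C->R'->F->plug->F
Char 5 ('E'): step: R->4, L=4; E->plug->E->R->B->L->F->refl->H->L'->C->R'->G->plug->G
Char 6 ('C'): step: R->5, L=4; C->plug->C->R->D->L->C->refl->E->L'->G->R'->A->plug->A
Char 7 ('B'): step: R->6, L=4; B->plug->B->R->C->L->H->refl->F->L'->B->R'->D->plug->D
Char 8 ('F'): step: R->7, L=4; F->plug->F->R->D->L->C->refl->E->L'->G->R'->B->plug->B
Char 9 ('A'): step: R->0, L->5 (L advanced); A->plug->A->R->F->L->D->refl->G->L'->B->R'->D->plug->D
Char 10 ('E'): step: R->1, L=5; E->plug->E->R->C->L->B->refl->A->L'->E->R'->H->plug->H
Char 11 ('E'): step: R->2, L=5; E->plug->E->R->C->L->B->refl->A->L'->E->R'->A->plug->A
Final: ciphertext=CGBFGADBDHA, RIGHT=2, LEFT=5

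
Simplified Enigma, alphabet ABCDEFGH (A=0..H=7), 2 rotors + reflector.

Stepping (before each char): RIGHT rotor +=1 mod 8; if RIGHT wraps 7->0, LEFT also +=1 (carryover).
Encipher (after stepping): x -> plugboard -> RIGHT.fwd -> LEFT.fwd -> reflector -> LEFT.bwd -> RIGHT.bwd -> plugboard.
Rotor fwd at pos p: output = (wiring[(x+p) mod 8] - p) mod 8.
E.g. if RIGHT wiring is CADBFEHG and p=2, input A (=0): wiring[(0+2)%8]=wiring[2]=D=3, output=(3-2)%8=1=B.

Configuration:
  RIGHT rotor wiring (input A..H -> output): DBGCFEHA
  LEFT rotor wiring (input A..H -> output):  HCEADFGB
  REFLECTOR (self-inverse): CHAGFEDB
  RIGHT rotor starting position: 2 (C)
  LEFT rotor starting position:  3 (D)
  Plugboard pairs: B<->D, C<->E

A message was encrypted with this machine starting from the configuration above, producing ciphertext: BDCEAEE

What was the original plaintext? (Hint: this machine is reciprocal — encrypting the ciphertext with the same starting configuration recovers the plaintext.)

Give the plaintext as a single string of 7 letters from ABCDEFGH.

Char 1 ('B'): step: R->3, L=3; B->plug->D->R->E->L->G->refl->D->L'->D->R'->H->plug->H
Char 2 ('D'): step: R->4, L=3; D->plug->B->R->A->L->F->refl->E->L'->F->R'->F->plug->F
Char 3 ('C'): step: R->5, L=3; C->plug->E->R->E->L->G->refl->D->L'->D->R'->C->plug->E
Char 4 ('E'): step: R->6, L=3; E->plug->C->R->F->L->E->refl->F->L'->A->R'->E->plug->C
Char 5 ('A'): step: R->7, L=3; A->plug->A->R->B->L->A->refl->C->L'->C->R'->C->plug->E
Char 6 ('E'): step: R->0, L->4 (L advanced); E->plug->C->R->G->L->A->refl->C->L'->C->R'->D->plug->B
Char 7 ('E'): step: R->1, L=4; E->plug->C->R->B->L->B->refl->H->L'->A->R'->A->plug->A

Answer: HFECEBA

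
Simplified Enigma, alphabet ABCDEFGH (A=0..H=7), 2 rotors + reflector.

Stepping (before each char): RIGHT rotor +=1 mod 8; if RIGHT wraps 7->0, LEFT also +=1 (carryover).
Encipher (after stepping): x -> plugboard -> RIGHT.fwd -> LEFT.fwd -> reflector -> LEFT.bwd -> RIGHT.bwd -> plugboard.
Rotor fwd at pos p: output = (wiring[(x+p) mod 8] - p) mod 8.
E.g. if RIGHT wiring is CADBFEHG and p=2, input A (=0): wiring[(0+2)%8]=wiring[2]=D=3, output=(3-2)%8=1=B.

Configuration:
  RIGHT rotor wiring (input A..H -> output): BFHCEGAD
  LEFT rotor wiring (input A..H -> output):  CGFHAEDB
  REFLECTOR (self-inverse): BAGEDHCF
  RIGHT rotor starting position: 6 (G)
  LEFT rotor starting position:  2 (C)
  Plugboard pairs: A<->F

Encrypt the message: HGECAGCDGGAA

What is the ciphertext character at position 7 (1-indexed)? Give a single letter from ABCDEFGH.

Char 1 ('H'): step: R->7, L=2; H->plug->H->R->B->L->F->refl->H->L'->F->R'->F->plug->A
Char 2 ('G'): step: R->0, L->3 (L advanced); G->plug->G->R->A->L->E->refl->D->L'->G->R'->F->plug->A
Char 3 ('E'): step: R->1, L=3; E->plug->E->R->F->L->H->refl->F->L'->B->R'->C->plug->C
Char 4 ('C'): step: R->2, L=3; C->plug->C->R->C->L->B->refl->A->L'->D->R'->H->plug->H
Char 5 ('A'): step: R->3, L=3; A->plug->F->R->G->L->D->refl->E->L'->A->R'->E->plug->E
Char 6 ('G'): step: R->4, L=3; G->plug->G->R->D->L->A->refl->B->L'->C->R'->B->plug->B
Char 7 ('C'): step: R->5, L=3; C->plug->C->R->G->L->D->refl->E->L'->A->R'->E->plug->E

E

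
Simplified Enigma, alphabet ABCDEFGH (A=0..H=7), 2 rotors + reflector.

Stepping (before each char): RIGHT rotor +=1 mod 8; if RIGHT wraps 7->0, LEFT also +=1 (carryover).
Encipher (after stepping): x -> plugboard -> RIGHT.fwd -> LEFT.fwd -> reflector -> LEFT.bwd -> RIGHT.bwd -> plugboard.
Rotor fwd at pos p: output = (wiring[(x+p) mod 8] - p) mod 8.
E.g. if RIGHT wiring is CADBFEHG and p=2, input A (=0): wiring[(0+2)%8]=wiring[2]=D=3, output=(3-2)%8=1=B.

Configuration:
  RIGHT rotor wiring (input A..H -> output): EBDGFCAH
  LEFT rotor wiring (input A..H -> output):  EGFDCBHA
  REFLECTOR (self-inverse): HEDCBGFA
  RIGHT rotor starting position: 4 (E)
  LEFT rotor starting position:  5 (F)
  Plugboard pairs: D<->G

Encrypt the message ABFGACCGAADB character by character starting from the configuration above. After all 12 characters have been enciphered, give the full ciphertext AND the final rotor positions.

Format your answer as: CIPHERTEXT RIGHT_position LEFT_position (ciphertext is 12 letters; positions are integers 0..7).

Answer: BAEDDBFCCEGC 0 7

Derivation:
Char 1 ('A'): step: R->5, L=5; A->plug->A->R->F->L->A->refl->H->L'->D->R'->B->plug->B
Char 2 ('B'): step: R->6, L=5; B->plug->B->R->B->L->C->refl->D->L'->C->R'->A->plug->A
Char 3 ('F'): step: R->7, L=5; F->plug->F->R->G->L->G->refl->F->L'->H->R'->E->plug->E
Char 4 ('G'): step: R->0, L->6 (L advanced); G->plug->D->R->G->L->E->refl->B->L'->A->R'->G->plug->D
Char 5 ('A'): step: R->1, L=6; A->plug->A->R->A->L->B->refl->E->L'->G->R'->G->plug->D
Char 6 ('C'): step: R->2, L=6; C->plug->C->R->D->L->A->refl->H->L'->E->R'->B->plug->B
Char 7 ('C'): step: R->3, L=6; C->plug->C->R->H->L->D->refl->C->L'->B->R'->F->plug->F
Char 8 ('G'): step: R->4, L=6; G->plug->D->R->D->L->A->refl->H->L'->E->R'->C->plug->C
Char 9 ('A'): step: R->5, L=6; A->plug->A->R->F->L->F->refl->G->L'->C->R'->C->plug->C
Char 10 ('A'): step: R->6, L=6; A->plug->A->R->C->L->G->refl->F->L'->F->R'->E->plug->E
Char 11 ('D'): step: R->7, L=6; D->plug->G->R->D->L->A->refl->H->L'->E->R'->D->plug->G
Char 12 ('B'): step: R->0, L->7 (L advanced); B->plug->B->R->B->L->F->refl->G->L'->D->R'->C->plug->C
Final: ciphertext=BAEDDBFCCEGC, RIGHT=0, LEFT=7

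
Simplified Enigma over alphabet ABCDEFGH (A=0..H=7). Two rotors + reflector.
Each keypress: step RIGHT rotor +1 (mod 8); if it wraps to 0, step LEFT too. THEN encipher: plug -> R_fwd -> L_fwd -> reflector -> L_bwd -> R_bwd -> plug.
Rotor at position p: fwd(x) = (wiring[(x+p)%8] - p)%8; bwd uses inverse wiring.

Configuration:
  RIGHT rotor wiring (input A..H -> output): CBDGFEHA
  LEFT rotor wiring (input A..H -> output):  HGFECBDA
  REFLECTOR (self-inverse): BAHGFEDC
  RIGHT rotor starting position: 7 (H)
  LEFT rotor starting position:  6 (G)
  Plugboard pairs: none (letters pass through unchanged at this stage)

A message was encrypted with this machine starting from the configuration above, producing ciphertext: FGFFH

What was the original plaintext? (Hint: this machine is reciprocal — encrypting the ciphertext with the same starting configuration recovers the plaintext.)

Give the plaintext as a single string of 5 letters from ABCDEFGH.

Answer: GDDDE

Derivation:
Char 1 ('F'): step: R->0, L->7 (L advanced); F->plug->F->R->E->L->F->refl->E->L'->H->R'->G->plug->G
Char 2 ('G'): step: R->1, L=7; G->plug->G->R->H->L->E->refl->F->L'->E->R'->D->plug->D
Char 3 ('F'): step: R->2, L=7; F->plug->F->R->G->L->C->refl->H->L'->C->R'->D->plug->D
Char 4 ('F'): step: R->3, L=7; F->plug->F->R->H->L->E->refl->F->L'->E->R'->D->plug->D
Char 5 ('H'): step: R->4, L=7; H->plug->H->R->C->L->H->refl->C->L'->G->R'->E->plug->E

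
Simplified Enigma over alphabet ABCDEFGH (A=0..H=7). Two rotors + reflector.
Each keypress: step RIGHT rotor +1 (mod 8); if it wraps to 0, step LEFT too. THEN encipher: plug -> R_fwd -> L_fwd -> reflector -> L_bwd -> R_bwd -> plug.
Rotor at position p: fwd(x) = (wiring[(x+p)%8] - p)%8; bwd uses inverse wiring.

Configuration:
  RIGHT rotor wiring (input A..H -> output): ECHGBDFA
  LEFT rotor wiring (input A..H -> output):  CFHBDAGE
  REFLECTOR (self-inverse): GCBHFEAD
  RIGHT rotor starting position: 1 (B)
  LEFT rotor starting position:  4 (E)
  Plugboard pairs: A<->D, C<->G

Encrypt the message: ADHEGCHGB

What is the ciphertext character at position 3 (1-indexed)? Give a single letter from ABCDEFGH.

Char 1 ('A'): step: R->2, L=4; A->plug->D->R->B->L->E->refl->F->L'->H->R'->C->plug->G
Char 2 ('D'): step: R->3, L=4; D->plug->A->R->D->L->A->refl->G->L'->E->R'->H->plug->H
Char 3 ('H'): step: R->4, L=4; H->plug->H->R->C->L->C->refl->B->L'->F->R'->A->plug->D

D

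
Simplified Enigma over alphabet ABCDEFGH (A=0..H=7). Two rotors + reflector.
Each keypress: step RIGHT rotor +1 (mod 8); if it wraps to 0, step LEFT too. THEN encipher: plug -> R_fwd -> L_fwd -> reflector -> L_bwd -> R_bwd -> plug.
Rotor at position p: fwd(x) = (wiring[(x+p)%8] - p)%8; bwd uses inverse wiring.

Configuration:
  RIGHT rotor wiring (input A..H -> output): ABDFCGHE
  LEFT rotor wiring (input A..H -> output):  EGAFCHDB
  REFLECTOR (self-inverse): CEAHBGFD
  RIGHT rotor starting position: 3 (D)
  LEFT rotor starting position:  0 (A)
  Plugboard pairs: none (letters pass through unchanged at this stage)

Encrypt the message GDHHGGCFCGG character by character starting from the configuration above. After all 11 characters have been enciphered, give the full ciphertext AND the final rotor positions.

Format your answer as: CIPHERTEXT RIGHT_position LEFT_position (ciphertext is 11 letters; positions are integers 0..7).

Answer: DAFGBBDGBEH 6 1

Derivation:
Char 1 ('G'): step: R->4, L=0; G->plug->G->R->H->L->B->refl->E->L'->A->R'->D->plug->D
Char 2 ('D'): step: R->5, L=0; D->plug->D->R->D->L->F->refl->G->L'->B->R'->A->plug->A
Char 3 ('H'): step: R->6, L=0; H->plug->H->R->A->L->E->refl->B->L'->H->R'->F->plug->F
Char 4 ('H'): step: R->7, L=0; H->plug->H->R->A->L->E->refl->B->L'->H->R'->G->plug->G
Char 5 ('G'): step: R->0, L->1 (L advanced); G->plug->G->R->H->L->D->refl->H->L'->B->R'->B->plug->B
Char 6 ('G'): step: R->1, L=1; G->plug->G->R->D->L->B->refl->E->L'->C->R'->B->plug->B
Char 7 ('C'): step: R->2, L=1; C->plug->C->R->A->L->F->refl->G->L'->E->R'->D->plug->D
Char 8 ('F'): step: R->3, L=1; F->plug->F->R->F->L->C->refl->A->L'->G->R'->G->plug->G
Char 9 ('C'): step: R->4, L=1; C->plug->C->R->D->L->B->refl->E->L'->C->R'->B->plug->B
Char 10 ('G'): step: R->5, L=1; G->plug->G->R->A->L->F->refl->G->L'->E->R'->E->plug->E
Char 11 ('G'): step: R->6, L=1; G->plug->G->R->E->L->G->refl->F->L'->A->R'->H->plug->H
Final: ciphertext=DAFGBBDGBEH, RIGHT=6, LEFT=1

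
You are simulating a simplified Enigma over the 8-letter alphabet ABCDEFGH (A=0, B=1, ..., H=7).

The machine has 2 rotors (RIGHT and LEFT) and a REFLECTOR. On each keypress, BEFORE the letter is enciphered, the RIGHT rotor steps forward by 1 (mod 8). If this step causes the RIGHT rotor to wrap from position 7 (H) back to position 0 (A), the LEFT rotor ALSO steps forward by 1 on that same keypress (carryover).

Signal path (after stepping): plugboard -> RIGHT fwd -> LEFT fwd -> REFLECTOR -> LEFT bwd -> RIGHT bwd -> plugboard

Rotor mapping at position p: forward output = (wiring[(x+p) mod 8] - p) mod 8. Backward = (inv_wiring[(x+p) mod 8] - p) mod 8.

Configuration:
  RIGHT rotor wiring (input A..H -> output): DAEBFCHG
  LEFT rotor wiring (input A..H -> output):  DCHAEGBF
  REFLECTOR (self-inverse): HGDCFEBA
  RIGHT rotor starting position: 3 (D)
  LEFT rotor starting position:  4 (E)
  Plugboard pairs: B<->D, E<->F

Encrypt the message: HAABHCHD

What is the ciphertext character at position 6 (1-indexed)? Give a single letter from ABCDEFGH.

Char 1 ('H'): step: R->4, L=4; H->plug->H->R->F->L->G->refl->B->L'->D->R'->C->plug->C
Char 2 ('A'): step: R->5, L=4; A->plug->A->R->F->L->G->refl->B->L'->D->R'->E->plug->F
Char 3 ('A'): step: R->6, L=4; A->plug->A->R->B->L->C->refl->D->L'->G->R'->E->plug->F
Char 4 ('B'): step: R->7, L=4; B->plug->D->R->F->L->G->refl->B->L'->D->R'->G->plug->G
Char 5 ('H'): step: R->0, L->5 (L advanced); H->plug->H->R->G->L->D->refl->C->L'->F->R'->E->plug->F
Char 6 ('C'): step: R->1, L=5; C->plug->C->R->A->L->B->refl->G->L'->D->R'->B->plug->D

D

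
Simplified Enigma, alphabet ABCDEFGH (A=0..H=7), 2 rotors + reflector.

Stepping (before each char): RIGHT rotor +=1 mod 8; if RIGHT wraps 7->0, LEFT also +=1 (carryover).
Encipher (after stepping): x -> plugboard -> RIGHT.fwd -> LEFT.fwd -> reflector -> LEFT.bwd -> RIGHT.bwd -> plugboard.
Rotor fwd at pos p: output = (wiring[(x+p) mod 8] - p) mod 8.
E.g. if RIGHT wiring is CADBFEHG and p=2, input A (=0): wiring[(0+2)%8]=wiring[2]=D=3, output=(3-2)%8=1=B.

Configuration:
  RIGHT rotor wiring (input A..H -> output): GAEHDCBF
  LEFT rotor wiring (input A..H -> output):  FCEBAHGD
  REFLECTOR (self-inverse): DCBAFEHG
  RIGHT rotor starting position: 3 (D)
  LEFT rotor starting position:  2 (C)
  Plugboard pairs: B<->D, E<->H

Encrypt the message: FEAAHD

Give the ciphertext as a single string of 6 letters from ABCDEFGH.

Char 1 ('F'): step: R->4, L=2; F->plug->F->R->E->L->E->refl->F->L'->D->R'->H->plug->E
Char 2 ('E'): step: R->5, L=2; E->plug->H->R->G->L->D->refl->A->L'->H->R'->F->plug->F
Char 3 ('A'): step: R->6, L=2; A->plug->A->R->D->L->F->refl->E->L'->E->R'->H->plug->E
Char 4 ('A'): step: R->7, L=2; A->plug->A->R->G->L->D->refl->A->L'->H->R'->B->plug->D
Char 5 ('H'): step: R->0, L->3 (L advanced); H->plug->E->R->D->L->D->refl->A->L'->E->R'->C->plug->C
Char 6 ('D'): step: R->1, L=3; D->plug->B->R->D->L->D->refl->A->L'->E->R'->G->plug->G

Answer: EFEDCG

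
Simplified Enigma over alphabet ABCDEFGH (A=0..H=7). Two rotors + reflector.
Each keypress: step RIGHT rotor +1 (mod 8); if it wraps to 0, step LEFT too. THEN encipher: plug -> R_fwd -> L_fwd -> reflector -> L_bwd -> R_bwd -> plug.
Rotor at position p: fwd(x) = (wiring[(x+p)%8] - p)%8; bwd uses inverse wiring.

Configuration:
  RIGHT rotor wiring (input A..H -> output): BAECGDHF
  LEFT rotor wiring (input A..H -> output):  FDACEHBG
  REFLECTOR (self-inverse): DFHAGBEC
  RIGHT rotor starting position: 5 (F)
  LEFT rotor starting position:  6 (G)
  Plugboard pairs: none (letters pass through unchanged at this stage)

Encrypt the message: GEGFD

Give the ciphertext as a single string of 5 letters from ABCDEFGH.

Answer: AFBGA

Derivation:
Char 1 ('G'): step: R->6, L=6; G->plug->G->R->A->L->D->refl->A->L'->B->R'->A->plug->A
Char 2 ('E'): step: R->7, L=6; E->plug->E->R->D->L->F->refl->B->L'->H->R'->F->plug->F
Char 3 ('G'): step: R->0, L->7 (L advanced); G->plug->G->R->H->L->C->refl->H->L'->A->R'->B->plug->B
Char 4 ('F'): step: R->1, L=7; F->plug->F->R->G->L->A->refl->D->L'->E->R'->G->plug->G
Char 5 ('D'): step: R->2, L=7; D->plug->D->R->B->L->G->refl->E->L'->C->R'->A->plug->A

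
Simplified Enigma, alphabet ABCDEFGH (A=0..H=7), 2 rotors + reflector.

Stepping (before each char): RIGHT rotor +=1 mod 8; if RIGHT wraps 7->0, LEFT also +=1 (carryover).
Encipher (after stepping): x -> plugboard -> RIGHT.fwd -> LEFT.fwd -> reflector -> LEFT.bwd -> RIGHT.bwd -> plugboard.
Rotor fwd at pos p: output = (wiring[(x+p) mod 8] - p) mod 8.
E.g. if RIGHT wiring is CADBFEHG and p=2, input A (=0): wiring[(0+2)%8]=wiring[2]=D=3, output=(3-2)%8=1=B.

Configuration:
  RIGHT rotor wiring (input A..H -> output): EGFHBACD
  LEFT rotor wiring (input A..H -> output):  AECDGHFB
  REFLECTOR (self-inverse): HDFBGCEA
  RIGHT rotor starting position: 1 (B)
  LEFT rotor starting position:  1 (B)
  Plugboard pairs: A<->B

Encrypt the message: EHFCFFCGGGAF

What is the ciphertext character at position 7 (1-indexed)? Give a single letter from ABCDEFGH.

Char 1 ('E'): step: R->2, L=1; E->plug->E->R->A->L->D->refl->B->L'->B->R'->F->plug->F
Char 2 ('H'): step: R->3, L=1; H->plug->H->R->C->L->C->refl->F->L'->D->R'->G->plug->G
Char 3 ('F'): step: R->4, L=1; F->plug->F->R->C->L->C->refl->F->L'->D->R'->H->plug->H
Char 4 ('C'): step: R->5, L=1; C->plug->C->R->G->L->A->refl->H->L'->H->R'->D->plug->D
Char 5 ('F'): step: R->6, L=1; F->plug->F->R->B->L->B->refl->D->L'->A->R'->D->plug->D
Char 6 ('F'): step: R->7, L=1; F->plug->F->R->C->L->C->refl->F->L'->D->R'->H->plug->H
Char 7 ('C'): step: R->0, L->2 (L advanced); C->plug->C->R->F->L->H->refl->A->L'->A->R'->F->plug->F

F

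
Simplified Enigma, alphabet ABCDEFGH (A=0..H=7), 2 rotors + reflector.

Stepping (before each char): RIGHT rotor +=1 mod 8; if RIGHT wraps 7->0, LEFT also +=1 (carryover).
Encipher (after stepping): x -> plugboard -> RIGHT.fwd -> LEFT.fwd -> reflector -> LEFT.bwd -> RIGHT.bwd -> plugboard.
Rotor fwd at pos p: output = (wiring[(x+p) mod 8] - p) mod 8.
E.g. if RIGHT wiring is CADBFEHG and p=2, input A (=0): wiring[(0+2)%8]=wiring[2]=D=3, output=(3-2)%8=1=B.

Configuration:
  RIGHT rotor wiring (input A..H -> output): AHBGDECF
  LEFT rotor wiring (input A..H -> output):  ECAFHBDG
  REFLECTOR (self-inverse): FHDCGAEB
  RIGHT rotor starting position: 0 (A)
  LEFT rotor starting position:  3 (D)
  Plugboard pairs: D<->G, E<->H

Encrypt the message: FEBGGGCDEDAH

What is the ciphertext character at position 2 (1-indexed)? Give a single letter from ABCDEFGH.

Char 1 ('F'): step: R->1, L=3; F->plug->F->R->B->L->E->refl->G->L'->C->R'->D->plug->G
Char 2 ('E'): step: R->2, L=3; E->plug->H->R->F->L->B->refl->H->L'->G->R'->G->plug->D

D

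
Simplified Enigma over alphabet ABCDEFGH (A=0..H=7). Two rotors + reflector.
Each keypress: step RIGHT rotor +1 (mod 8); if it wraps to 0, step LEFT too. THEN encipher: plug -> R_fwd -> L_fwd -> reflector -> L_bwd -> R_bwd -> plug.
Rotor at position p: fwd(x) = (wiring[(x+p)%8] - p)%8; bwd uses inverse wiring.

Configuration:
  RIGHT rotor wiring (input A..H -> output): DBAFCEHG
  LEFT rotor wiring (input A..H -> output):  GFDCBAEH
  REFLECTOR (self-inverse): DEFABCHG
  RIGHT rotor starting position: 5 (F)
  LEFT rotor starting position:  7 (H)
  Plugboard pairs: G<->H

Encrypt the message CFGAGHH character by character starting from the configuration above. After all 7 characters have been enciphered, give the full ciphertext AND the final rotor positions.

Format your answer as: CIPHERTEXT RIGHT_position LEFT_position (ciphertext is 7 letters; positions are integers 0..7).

Answer: FEFBCDA 4 0

Derivation:
Char 1 ('C'): step: R->6, L=7; C->plug->C->R->F->L->C->refl->F->L'->H->R'->F->plug->F
Char 2 ('F'): step: R->7, L=7; F->plug->F->R->D->L->E->refl->B->L'->G->R'->E->plug->E
Char 3 ('G'): step: R->0, L->0 (L advanced); G->plug->H->R->G->L->E->refl->B->L'->E->R'->F->plug->F
Char 4 ('A'): step: R->1, L=0; A->plug->A->R->A->L->G->refl->H->L'->H->R'->B->plug->B
Char 5 ('G'): step: R->2, L=0; G->plug->H->R->H->L->H->refl->G->L'->A->R'->C->plug->C
Char 6 ('H'): step: R->3, L=0; H->plug->G->R->G->L->E->refl->B->L'->E->R'->D->plug->D
Char 7 ('H'): step: R->4, L=0; H->plug->G->R->E->L->B->refl->E->L'->G->R'->A->plug->A
Final: ciphertext=FEFBCDA, RIGHT=4, LEFT=0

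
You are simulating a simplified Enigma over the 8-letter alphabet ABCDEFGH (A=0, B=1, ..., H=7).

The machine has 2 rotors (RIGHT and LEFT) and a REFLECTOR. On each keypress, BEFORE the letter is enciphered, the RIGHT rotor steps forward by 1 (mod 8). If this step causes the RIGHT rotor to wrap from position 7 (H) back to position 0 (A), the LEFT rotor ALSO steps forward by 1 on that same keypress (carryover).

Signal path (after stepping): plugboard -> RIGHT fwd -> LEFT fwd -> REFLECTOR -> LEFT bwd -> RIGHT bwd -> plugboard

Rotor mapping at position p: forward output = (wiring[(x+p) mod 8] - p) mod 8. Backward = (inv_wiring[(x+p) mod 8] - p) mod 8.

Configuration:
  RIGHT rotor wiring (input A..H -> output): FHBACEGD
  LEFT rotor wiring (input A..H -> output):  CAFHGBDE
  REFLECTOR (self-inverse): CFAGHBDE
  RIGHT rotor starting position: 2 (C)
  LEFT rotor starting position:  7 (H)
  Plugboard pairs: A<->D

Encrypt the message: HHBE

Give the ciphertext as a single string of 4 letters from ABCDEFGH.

Answer: GDGA

Derivation:
Char 1 ('H'): step: R->3, L=7; H->plug->H->R->G->L->C->refl->A->L'->E->R'->G->plug->G
Char 2 ('H'): step: R->4, L=7; H->plug->H->R->E->L->A->refl->C->L'->G->R'->A->plug->D
Char 3 ('B'): step: R->5, L=7; B->plug->B->R->B->L->D->refl->G->L'->D->R'->G->plug->G
Char 4 ('E'): step: R->6, L=7; E->plug->E->R->D->L->G->refl->D->L'->B->R'->D->plug->A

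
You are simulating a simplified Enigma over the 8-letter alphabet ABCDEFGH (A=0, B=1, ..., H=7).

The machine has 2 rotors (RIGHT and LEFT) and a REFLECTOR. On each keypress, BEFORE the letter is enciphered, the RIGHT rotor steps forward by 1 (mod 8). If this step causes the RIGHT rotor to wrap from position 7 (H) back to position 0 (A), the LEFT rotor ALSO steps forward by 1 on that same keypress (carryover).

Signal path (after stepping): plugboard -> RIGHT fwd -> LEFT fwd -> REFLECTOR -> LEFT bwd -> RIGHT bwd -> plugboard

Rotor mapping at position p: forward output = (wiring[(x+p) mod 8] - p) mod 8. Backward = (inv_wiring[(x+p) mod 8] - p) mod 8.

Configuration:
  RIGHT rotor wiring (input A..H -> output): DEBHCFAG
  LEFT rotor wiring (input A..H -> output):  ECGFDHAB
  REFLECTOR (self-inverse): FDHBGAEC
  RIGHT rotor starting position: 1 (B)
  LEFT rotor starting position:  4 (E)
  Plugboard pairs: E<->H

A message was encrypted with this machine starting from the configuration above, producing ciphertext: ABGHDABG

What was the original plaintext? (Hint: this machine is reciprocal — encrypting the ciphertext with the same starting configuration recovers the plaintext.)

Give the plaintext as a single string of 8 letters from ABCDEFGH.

Answer: GGDCBEED

Derivation:
Char 1 ('A'): step: R->2, L=4; A->plug->A->R->H->L->B->refl->D->L'->B->R'->G->plug->G
Char 2 ('B'): step: R->3, L=4; B->plug->B->R->H->L->B->refl->D->L'->B->R'->G->plug->G
Char 3 ('G'): step: R->4, L=4; G->plug->G->R->F->L->G->refl->E->L'->C->R'->D->plug->D
Char 4 ('H'): step: R->5, L=4; H->plug->E->R->H->L->B->refl->D->L'->B->R'->C->plug->C
Char 5 ('D'): step: R->6, L=4; D->plug->D->R->G->L->C->refl->H->L'->A->R'->B->plug->B
Char 6 ('A'): step: R->7, L=4; A->plug->A->R->H->L->B->refl->D->L'->B->R'->H->plug->E
Char 7 ('B'): step: R->0, L->5 (L advanced); B->plug->B->R->E->L->F->refl->A->L'->G->R'->H->plug->E
Char 8 ('G'): step: R->1, L=5; G->plug->G->R->F->L->B->refl->D->L'->B->R'->D->plug->D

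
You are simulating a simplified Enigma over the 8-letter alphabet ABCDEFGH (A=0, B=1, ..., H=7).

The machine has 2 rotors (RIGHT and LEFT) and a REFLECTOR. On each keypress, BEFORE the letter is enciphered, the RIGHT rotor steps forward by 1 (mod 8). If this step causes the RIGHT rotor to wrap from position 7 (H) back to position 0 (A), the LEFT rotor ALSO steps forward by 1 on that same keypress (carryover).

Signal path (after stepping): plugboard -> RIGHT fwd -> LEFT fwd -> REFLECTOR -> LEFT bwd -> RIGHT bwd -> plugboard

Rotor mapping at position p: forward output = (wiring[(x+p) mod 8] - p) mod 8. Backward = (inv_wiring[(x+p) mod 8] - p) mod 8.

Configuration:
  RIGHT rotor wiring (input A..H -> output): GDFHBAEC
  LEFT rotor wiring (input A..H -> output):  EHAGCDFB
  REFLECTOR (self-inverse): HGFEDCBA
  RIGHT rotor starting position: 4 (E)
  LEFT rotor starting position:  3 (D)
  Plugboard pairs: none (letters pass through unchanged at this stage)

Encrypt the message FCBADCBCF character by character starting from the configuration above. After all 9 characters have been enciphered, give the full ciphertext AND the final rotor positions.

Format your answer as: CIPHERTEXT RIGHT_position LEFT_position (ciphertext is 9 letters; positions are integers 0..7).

Answer: EAACAACEG 5 4

Derivation:
Char 1 ('F'): step: R->5, L=3; F->plug->F->R->A->L->D->refl->E->L'->G->R'->E->plug->E
Char 2 ('C'): step: R->6, L=3; C->plug->C->R->A->L->D->refl->E->L'->G->R'->A->plug->A
Char 3 ('B'): step: R->7, L=3; B->plug->B->R->H->L->F->refl->C->L'->D->R'->A->plug->A
Char 4 ('A'): step: R->0, L->4 (L advanced); A->plug->A->R->G->L->E->refl->D->L'->F->R'->C->plug->C
Char 5 ('D'): step: R->1, L=4; D->plug->D->R->A->L->G->refl->B->L'->C->R'->A->plug->A
Char 6 ('C'): step: R->2, L=4; C->plug->C->R->H->L->C->refl->F->L'->D->R'->A->plug->A
Char 7 ('B'): step: R->3, L=4; B->plug->B->R->G->L->E->refl->D->L'->F->R'->C->plug->C
Char 8 ('C'): step: R->4, L=4; C->plug->C->R->A->L->G->refl->B->L'->C->R'->E->plug->E
Char 9 ('F'): step: R->5, L=4; F->plug->F->R->A->L->G->refl->B->L'->C->R'->G->plug->G
Final: ciphertext=EAACAACEG, RIGHT=5, LEFT=4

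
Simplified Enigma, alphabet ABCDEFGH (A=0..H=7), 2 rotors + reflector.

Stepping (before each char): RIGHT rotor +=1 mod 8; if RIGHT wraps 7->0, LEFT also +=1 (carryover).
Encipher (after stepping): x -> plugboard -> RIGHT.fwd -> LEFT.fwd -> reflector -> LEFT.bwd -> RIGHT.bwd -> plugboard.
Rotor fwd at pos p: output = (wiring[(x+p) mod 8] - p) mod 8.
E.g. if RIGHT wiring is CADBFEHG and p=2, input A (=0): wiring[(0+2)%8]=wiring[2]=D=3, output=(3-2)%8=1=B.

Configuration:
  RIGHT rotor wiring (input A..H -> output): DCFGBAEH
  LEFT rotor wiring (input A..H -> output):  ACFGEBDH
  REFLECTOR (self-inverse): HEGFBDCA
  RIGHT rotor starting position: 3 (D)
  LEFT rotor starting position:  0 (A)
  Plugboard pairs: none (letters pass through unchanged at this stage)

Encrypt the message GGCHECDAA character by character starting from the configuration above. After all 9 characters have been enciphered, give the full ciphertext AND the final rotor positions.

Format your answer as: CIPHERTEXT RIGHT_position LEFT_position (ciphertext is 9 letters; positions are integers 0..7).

Answer: DADBFGFHF 4 1

Derivation:
Char 1 ('G'): step: R->4, L=0; G->plug->G->R->B->L->C->refl->G->L'->D->R'->D->plug->D
Char 2 ('G'): step: R->5, L=0; G->plug->G->R->B->L->C->refl->G->L'->D->R'->A->plug->A
Char 3 ('C'): step: R->6, L=0; C->plug->C->R->F->L->B->refl->E->L'->E->R'->D->plug->D
Char 4 ('H'): step: R->7, L=0; H->plug->H->R->F->L->B->refl->E->L'->E->R'->B->plug->B
Char 5 ('E'): step: R->0, L->1 (L advanced); E->plug->E->R->B->L->E->refl->B->L'->A->R'->F->plug->F
Char 6 ('C'): step: R->1, L=1; C->plug->C->R->F->L->C->refl->G->L'->G->R'->G->plug->G
Char 7 ('D'): step: R->2, L=1; D->plug->D->R->G->L->G->refl->C->L'->F->R'->F->plug->F
Char 8 ('A'): step: R->3, L=1; A->plug->A->R->D->L->D->refl->F->L'->C->R'->H->plug->H
Char 9 ('A'): step: R->4, L=1; A->plug->A->R->F->L->C->refl->G->L'->G->R'->F->plug->F
Final: ciphertext=DADBFGFHF, RIGHT=4, LEFT=1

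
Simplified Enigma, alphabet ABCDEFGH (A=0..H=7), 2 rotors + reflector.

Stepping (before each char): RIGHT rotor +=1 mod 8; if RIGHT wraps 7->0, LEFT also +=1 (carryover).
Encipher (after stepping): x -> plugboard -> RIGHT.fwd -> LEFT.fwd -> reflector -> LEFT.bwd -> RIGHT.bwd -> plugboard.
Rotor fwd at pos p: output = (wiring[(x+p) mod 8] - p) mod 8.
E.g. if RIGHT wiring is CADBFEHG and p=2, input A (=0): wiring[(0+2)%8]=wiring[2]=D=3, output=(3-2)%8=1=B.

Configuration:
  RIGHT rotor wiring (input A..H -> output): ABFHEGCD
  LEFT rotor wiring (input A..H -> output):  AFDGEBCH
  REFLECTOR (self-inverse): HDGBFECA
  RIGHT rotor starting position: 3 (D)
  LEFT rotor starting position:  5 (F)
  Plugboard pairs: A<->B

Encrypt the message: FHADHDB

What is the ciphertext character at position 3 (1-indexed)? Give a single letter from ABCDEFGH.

Char 1 ('F'): step: R->4, L=5; F->plug->F->R->F->L->G->refl->C->L'->C->R'->B->plug->A
Char 2 ('H'): step: R->5, L=5; H->plug->H->R->H->L->H->refl->A->L'->E->R'->E->plug->E
Char 3 ('A'): step: R->6, L=5; A->plug->B->R->F->L->G->refl->C->L'->C->R'->C->plug->C

C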